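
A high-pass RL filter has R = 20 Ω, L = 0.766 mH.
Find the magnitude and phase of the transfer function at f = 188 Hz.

Step 1 — Angular frequency: ω = 2π·188 = 1181 rad/s.
Step 2 — Transfer function: H(jω) = jωL/(R + jωL).
Step 3 — Numerator jωL = j·0.9048; denominator R + jωL = 20 + j0.9048.
Step 4 — H = 0.002043 + j0.04515.
Step 5 — Magnitude: |H| = 0.0452 (-26.9 dB); phase: φ = 87.4°.

|H| = 0.0452 (-26.9 dB), φ = 87.4°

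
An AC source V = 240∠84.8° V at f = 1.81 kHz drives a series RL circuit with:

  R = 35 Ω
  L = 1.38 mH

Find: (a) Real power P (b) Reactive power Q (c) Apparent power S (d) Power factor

Step 1 — Angular frequency: ω = 2π·f = 2π·1810 = 1.137e+04 rad/s.
Step 2 — Component impedances:
  R: Z = R = 35 Ω
  L: Z = jωL = j·1.137e+04·0.00138 = 0 + j15.69 Ω
Step 3 — Series combination: Z_total = R + L = 35 + j15.69 Ω = 38.36∠24.2° Ω.
Step 4 — Source phasor: V = 240∠84.8° V = 21.75 + j239 V.
Step 5 — Current: I = V / Z = 3.067 + j5.454 A = 6.257∠60.6° A.
Step 6 — Complex power: S = V·I* = 1370 + j614.4 VA.
Step 7 — Real power: P = Re(S) = 1370 W.
Step 8 — Reactive power: Q = Im(S) = 614.4 VAR.
Step 9 — Apparent power: |S| = 1502 VA.
Step 10 — Power factor: PF = P/|S| = 0.9125 (lagging).

(a) P = 1370 W  (b) Q = 614.4 VAR  (c) S = 1502 VA  (d) PF = 0.9125 (lagging)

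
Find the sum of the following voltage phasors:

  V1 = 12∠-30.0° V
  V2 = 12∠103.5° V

Step 1 — Convert each phasor to rectangular form:
  V1 = 12·(cos(-30.0°) + j·sin(-30.0°)) = 10.39 - j6 V
  V2 = 12·(cos(103.5°) + j·sin(103.5°)) = -2.801 + j11.67 V
Step 2 — Sum components: V_total = 7.591 + j5.668 V.
Step 3 — Convert to polar: |V_total| = 9.474 V, ∠V_total = 36.8°.

V_total = 9.474∠36.8° V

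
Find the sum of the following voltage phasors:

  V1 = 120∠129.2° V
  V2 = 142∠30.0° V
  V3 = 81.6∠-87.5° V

Step 1 — Convert each phasor to rectangular form:
  V1 = 120·(cos(129.2°) + j·sin(129.2°)) = -75.84 + j92.99 V
  V2 = 142·(cos(30.0°) + j·sin(30.0°)) = 123 + j71 V
  V3 = 81.6·(cos(-87.5°) + j·sin(-87.5°)) = 3.559 - j81.52 V
Step 2 — Sum components: V_total = 50.69 + j82.47 V.
Step 3 — Convert to polar: |V_total| = 96.8 V, ∠V_total = 58.4°.

V_total = 96.8∠58.4° V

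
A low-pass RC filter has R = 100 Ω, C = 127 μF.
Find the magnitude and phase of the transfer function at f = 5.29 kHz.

Step 1 — Angular frequency: ω = 2π·5290 = 3.324e+04 rad/s.
Step 2 — Transfer function: H(jω) = 1/(1 + jωRC).
Step 3 — Denominator: 1 + jωRC = 1 + j·3.324e+04·100·0.000127 = 1 + j422.1.
Step 4 — H = 5.612e-06 - j0.002369.
Step 5 — Magnitude: |H| = 0.002369 (-52.5 dB); phase: φ = -89.9°.

|H| = 0.002369 (-52.5 dB), φ = -89.9°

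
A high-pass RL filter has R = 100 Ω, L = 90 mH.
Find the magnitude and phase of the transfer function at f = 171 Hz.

Step 1 — Angular frequency: ω = 2π·171 = 1074 rad/s.
Step 2 — Transfer function: H(jω) = jωL/(R + jωL).
Step 3 — Numerator jωL = j·96.7; denominator R + jωL = 100 + j96.7.
Step 4 — H = 0.4832 + j0.4997.
Step 5 — Magnitude: |H| = 0.6951 (-3.2 dB); phase: φ = 46.0°.

|H| = 0.6951 (-3.2 dB), φ = 46.0°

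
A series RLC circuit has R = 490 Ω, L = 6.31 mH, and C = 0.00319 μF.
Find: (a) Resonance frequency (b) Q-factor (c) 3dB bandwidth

Step 1 — Resonance condition Im(Z)=0 gives ω₀ = 1/√(LC).
Step 2 — ω₀ = 1/√(0.00631·3.19e-09) = 2.229e+05 rad/s.
Step 3 — f₀ = ω₀/(2π) = 3.547e+04 Hz.
Step 4 — Series Q: Q = ω₀L/R = 2.229e+05·0.00631/490 = 2.87.
Step 5 — 3dB bandwidth: Δω = ω₀/Q = 7.765e+04 rad/s; BW = Δω/(2π) = 1.236e+04 Hz.

(a) f₀ = 3.547e+04 Hz  (b) Q = 2.87  (c) BW = 1.236e+04 Hz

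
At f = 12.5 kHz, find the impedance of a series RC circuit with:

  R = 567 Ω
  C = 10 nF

Step 1 — Angular frequency: ω = 2π·f = 2π·1.25e+04 = 7.854e+04 rad/s.
Step 2 — Component impedances:
  R: Z = R = 567 Ω
  C: Z = 1/(jωC) = -j/(ω·C) = 0 - j1273 Ω
Step 3 — Series combination: Z_total = R + C = 567 - j1273 Ω = 1394∠-66.0° Ω.

Z = 567 - j1273 Ω = 1394∠-66.0° Ω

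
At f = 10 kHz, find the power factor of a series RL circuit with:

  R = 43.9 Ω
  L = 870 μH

Step 1 — Angular frequency: ω = 2π·f = 2π·1e+04 = 6.283e+04 rad/s.
Step 2 — Component impedances:
  R: Z = R = 43.9 Ω
  L: Z = jωL = j·6.283e+04·0.00087 = 0 + j54.66 Ω
Step 3 — Series combination: Z_total = R + L = 43.9 + j54.66 Ω = 70.11∠51.2° Ω.
Step 4 — Power factor: PF = cos(φ) = Re(Z)/|Z| = 43.9/70.11 = 0.6262.
Step 5 — Type: Im(Z) = 54.66 ⇒ lagging (phase φ = 51.2°).

PF = 0.6262 (lagging, φ = 51.2°)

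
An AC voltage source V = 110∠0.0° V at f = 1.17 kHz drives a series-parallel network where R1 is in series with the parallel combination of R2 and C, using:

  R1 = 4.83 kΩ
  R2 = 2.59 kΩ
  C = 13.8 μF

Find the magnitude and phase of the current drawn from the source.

Step 1 — Angular frequency: ω = 2π·f = 2π·1170 = 7351 rad/s.
Step 2 — Component impedances:
  R1: Z = R = 4830 Ω
  R2: Z = R = 2590 Ω
  C: Z = 1/(jωC) = -j/(ω·C) = 0 - j9.857 Ω
Step 3 — Parallel branch: R2 || C = 1/(1/R2 + 1/C) = 0.03751 - j9.857 Ω.
Step 4 — Series with R1: Z_total = R1 + (R2 || C) = 4830 - j9.857 Ω = 4830∠-0.1° Ω.
Step 5 — Source phasor: V = 110∠0.0° V = 110 V.
Step 6 — Ohm's law: I = V / Z_total = (110) / (4830 - j9.857) = 0.02277 + j4.648e-05 A.
Step 7 — Convert to polar: |I| = 0.02277 A, ∠I = 0.1°.

I = 0.02277∠0.1° A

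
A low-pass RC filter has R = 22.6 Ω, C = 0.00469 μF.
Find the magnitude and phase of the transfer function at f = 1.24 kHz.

Step 1 — Angular frequency: ω = 2π·1240 = 7791 rad/s.
Step 2 — Transfer function: H(jω) = 1/(1 + jωRC).
Step 3 — Denominator: 1 + jωRC = 1 + j·7791·22.6·4.69e-09 = 1 + j0.0008258.
Step 4 — H = 1 - j0.0008258.
Step 5 — Magnitude: |H| = 1 (-0.0 dB); phase: φ = -0.0°.

|H| = 1 (-0.0 dB), φ = -0.0°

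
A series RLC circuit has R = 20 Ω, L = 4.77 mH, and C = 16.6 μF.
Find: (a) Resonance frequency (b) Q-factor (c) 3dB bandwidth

Step 1 — Resonance: ω₀ = 1/√(LC) = 1/√(0.00477·1.66e-05) = 3554 rad/s.
Step 2 — f₀ = ω₀/(2π) = 565.6 Hz.
Step 3 — Series Q: Q = ω₀L/R = 3554·0.00477/20 = 0.8476.
Step 4 — Bandwidth: Δω = ω₀/Q = 4193 rad/s; BW = Δω/(2π) = 667.3 Hz.

(a) f₀ = 565.6 Hz  (b) Q = 0.8476  (c) BW = 667.3 Hz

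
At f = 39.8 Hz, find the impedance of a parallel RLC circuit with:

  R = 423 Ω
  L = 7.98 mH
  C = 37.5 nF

Step 1 — Angular frequency: ω = 2π·f = 2π·39.8 = 250.1 rad/s.
Step 2 — Component impedances:
  R: Z = R = 423 Ω
  L: Z = jωL = j·250.1·0.00798 = 0 + j1.996 Ω
  C: Z = 1/(jωC) = -j/(ω·C) = 0 - j1.066e+05 Ω
Step 3 — Parallel combination: 1/Z_total = 1/R + 1/L + 1/C; Z_total = 0.009415 + j1.996 Ω = 1.996∠89.7° Ω.

Z = 0.009415 + j1.996 Ω = 1.996∠89.7° Ω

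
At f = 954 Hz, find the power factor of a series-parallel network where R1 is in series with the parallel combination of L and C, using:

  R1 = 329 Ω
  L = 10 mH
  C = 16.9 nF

Step 1 — Angular frequency: ω = 2π·f = 2π·954 = 5994 rad/s.
Step 2 — Component impedances:
  R1: Z = R = 329 Ω
  L: Z = jωL = j·5994·0.01 = 0 + j59.94 Ω
  C: Z = 1/(jωC) = -j/(ω·C) = 0 - j9872 Ω
Step 3 — Parallel branch: L || C = 1/(1/L + 1/C) = 0 + j60.31 Ω.
Step 4 — Series with R1: Z_total = R1 + (L || C) = 329 + j60.31 Ω = 334.5∠10.4° Ω.
Step 5 — Power factor: PF = cos(φ) = Re(Z)/|Z| = 329/334.5 = 0.9836.
Step 6 — Type: Im(Z) = 60.31 ⇒ lagging (phase φ = 10.4°).

PF = 0.9836 (lagging, φ = 10.4°)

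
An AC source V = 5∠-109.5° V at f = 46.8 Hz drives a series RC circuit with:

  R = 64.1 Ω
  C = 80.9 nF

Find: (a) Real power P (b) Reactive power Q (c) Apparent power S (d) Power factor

Step 1 — Angular frequency: ω = 2π·f = 2π·46.8 = 294.1 rad/s.
Step 2 — Component impedances:
  R: Z = R = 64.1 Ω
  C: Z = 1/(jωC) = -j/(ω·C) = 0 - j4.204e+04 Ω
Step 3 — Series combination: Z_total = R + C = 64.1 - j4.204e+04 Ω = 4.204e+04∠-89.9° Ω.
Step 4 — Source phasor: V = 5∠-109.5° V = -1.669 - j4.713 V.
Step 5 — Current: I = V / Z = 0.0001121 - j3.988e-05 A = 0.0001189∠-19.6° A.
Step 6 — Complex power: S = V·I* = 9.069e-07 - j0.0005947 VA.
Step 7 — Real power: P = Re(S) = 9.069e-07 W.
Step 8 — Reactive power: Q = Im(S) = -0.0005947 VAR.
Step 9 — Apparent power: |S| = 0.0005947 VA.
Step 10 — Power factor: PF = P/|S| = 0.001525 (leading).

(a) P = 9.069e-07 W  (b) Q = -0.0005947 VAR  (c) S = 0.0005947 VA  (d) PF = 0.001525 (leading)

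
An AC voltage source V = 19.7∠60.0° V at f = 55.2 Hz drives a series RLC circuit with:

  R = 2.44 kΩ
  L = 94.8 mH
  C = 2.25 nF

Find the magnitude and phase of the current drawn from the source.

Step 1 — Angular frequency: ω = 2π·f = 2π·55.2 = 346.8 rad/s.
Step 2 — Component impedances:
  R: Z = R = 2440 Ω
  L: Z = jωL = j·346.8·0.0948 = 0 + j32.88 Ω
  C: Z = 1/(jωC) = -j/(ω·C) = 0 - j1.281e+06 Ω
Step 3 — Series combination: Z_total = R + L + C = 2440 - j1.281e+06 Ω = 1.281e+06∠-89.9° Ω.
Step 4 — Source phasor: V = 19.7∠60.0° V = 9.85 + j17.06 V.
Step 5 — Ohm's law: I = V / Z_total = (9.85 + j17.06) / (2440 - j1.281e+06) = -1.33e-05 + j7.712e-06 A.
Step 6 — Convert to polar: |I| = 1.537e-05 A, ∠I = 149.9°.

I = 1.537e-05∠149.9° A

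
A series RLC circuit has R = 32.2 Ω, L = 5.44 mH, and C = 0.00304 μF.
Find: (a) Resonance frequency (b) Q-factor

Step 1 — Resonance condition Im(Z)=0 gives ω₀ = 1/√(LC).
Step 2 — ω₀ = 1/√(0.00544·3.04e-09) = 2.459e+05 rad/s.
Step 3 — f₀ = ω₀/(2π) = 3.914e+04 Hz.
Step 4 — Series Q: Q = ω₀L/R = 2.459e+05·0.00544/32.2 = 41.54.

(a) f₀ = 3.914e+04 Hz  (b) Q = 41.54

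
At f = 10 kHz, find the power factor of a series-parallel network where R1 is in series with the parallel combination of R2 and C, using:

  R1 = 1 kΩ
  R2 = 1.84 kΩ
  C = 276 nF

Step 1 — Angular frequency: ω = 2π·f = 2π·1e+04 = 6.283e+04 rad/s.
Step 2 — Component impedances:
  R1: Z = R = 1000 Ω
  R2: Z = R = 1840 Ω
  C: Z = 1/(jωC) = -j/(ω·C) = 0 - j57.66 Ω
Step 3 — Parallel branch: R2 || C = 1/(1/R2 + 1/C) = 1.805 - j57.61 Ω.
Step 4 — Series with R1: Z_total = R1 + (R2 || C) = 1002 - j57.61 Ω = 1003∠-3.3° Ω.
Step 5 — Power factor: PF = cos(φ) = Re(Z)/|Z| = 1001.81/1003.46 = 0.9984.
Step 6 — Type: Im(Z) = -57.61 ⇒ leading (phase φ = -3.3°).

PF = 0.9984 (leading, φ = -3.3°)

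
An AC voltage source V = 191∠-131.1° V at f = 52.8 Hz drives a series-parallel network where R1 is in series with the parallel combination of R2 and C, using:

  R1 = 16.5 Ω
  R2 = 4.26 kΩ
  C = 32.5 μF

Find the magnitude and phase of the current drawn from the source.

Step 1 — Angular frequency: ω = 2π·f = 2π·52.8 = 331.8 rad/s.
Step 2 — Component impedances:
  R1: Z = R = 16.5 Ω
  R2: Z = R = 4260 Ω
  C: Z = 1/(jωC) = -j/(ω·C) = 0 - j92.75 Ω
Step 3 — Parallel branch: R2 || C = 1/(1/R2 + 1/C) = 2.018 - j92.7 Ω.
Step 4 — Series with R1: Z_total = R1 + (R2 || C) = 18.52 - j92.7 Ω = 94.54∠-78.7° Ω.
Step 5 — Source phasor: V = 191∠-131.1° V = -125.6 - j143.9 V.
Step 6 — Ohm's law: I = V / Z_total = (-125.6 - j143.9) / (18.52 - j92.7) = 1.233 - j1.601 A.
Step 7 — Convert to polar: |I| = 2.02 A, ∠I = -52.4°.

I = 2.02∠-52.4° A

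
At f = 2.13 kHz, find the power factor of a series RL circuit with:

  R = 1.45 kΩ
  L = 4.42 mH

Step 1 — Angular frequency: ω = 2π·f = 2π·2130 = 1.338e+04 rad/s.
Step 2 — Component impedances:
  R: Z = R = 1450 Ω
  L: Z = jωL = j·1.338e+04·0.00442 = 0 + j59.15 Ω
Step 3 — Series combination: Z_total = R + L = 1450 + j59.15 Ω = 1451∠2.3° Ω.
Step 4 — Power factor: PF = cos(φ) = Re(Z)/|Z| = 1450/1451.2 = 0.9992.
Step 5 — Type: Im(Z) = 59.15 ⇒ lagging (phase φ = 2.3°).

PF = 0.9992 (lagging, φ = 2.3°)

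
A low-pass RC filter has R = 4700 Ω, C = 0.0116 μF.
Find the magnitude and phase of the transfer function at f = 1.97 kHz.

Step 1 — Angular frequency: ω = 2π·1970 = 1.238e+04 rad/s.
Step 2 — Transfer function: H(jω) = 1/(1 + jωRC).
Step 3 — Denominator: 1 + jωRC = 1 + j·1.238e+04·4700·1.16e-08 = 1 + j0.6748.
Step 4 — H = 0.6871 - j0.4637.
Step 5 — Magnitude: |H| = 0.8289 (-1.6 dB); phase: φ = -34.0°.

|H| = 0.8289 (-1.6 dB), φ = -34.0°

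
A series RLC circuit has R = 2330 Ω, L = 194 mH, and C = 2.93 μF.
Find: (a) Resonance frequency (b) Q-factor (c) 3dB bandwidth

Step 1 — Resonance condition Im(Z)=0 gives ω₀ = 1/√(LC).
Step 2 — ω₀ = 1/√(0.194·2.93e-06) = 1326 rad/s.
Step 3 — f₀ = ω₀/(2π) = 211.1 Hz.
Step 4 — Series Q: Q = ω₀L/R = 1326·0.194/2330 = 0.1104.
Step 5 — 3dB bandwidth: Δω = ω₀/Q = 1.201e+04 rad/s; BW = Δω/(2π) = 1912 Hz.

(a) f₀ = 211.1 Hz  (b) Q = 0.1104  (c) BW = 1912 Hz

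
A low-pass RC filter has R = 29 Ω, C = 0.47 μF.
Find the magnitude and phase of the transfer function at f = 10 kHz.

Step 1 — Angular frequency: ω = 2π·1e+04 = 6.283e+04 rad/s.
Step 2 — Transfer function: H(jω) = 1/(1 + jωRC).
Step 3 — Denominator: 1 + jωRC = 1 + j·6.283e+04·29·4.7e-07 = 1 + j0.8564.
Step 4 — H = 0.5769 - j0.4941.
Step 5 — Magnitude: |H| = 0.7595 (-2.4 dB); phase: φ = -40.6°.

|H| = 0.7595 (-2.4 dB), φ = -40.6°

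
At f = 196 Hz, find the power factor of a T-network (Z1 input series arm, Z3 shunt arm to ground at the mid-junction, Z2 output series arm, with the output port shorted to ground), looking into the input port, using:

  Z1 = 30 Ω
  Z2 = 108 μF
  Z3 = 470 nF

Step 1 — Angular frequency: ω = 2π·f = 2π·196 = 1232 rad/s.
Step 2 — Component impedances:
  Z1: Z = R = 30 Ω
  Z2: Z = 1/(jωC) = -j/(ω·C) = 0 - j7.519 Ω
  Z3: Z = 1/(jωC) = -j/(ω·C) = 0 - j1728 Ω
Step 3 — With the output port shorted to ground, the output series arm Z2 runs from the junction to ground; the shunt arm Z3 also runs from the junction to ground. They appear in parallel: Z3 || Z2 = 0 - j7.486 Ω.
Step 4 — Series with input arm Z1: Z_in = Z1 + (Z3 || Z2) = 30 - j7.486 Ω = 30.92∠-14.0° Ω.
Step 5 — Power factor: PF = cos(φ) = Re(Z)/|Z| = 30/30.92 = 0.9702.
Step 6 — Type: Im(Z) = -7.486 ⇒ leading (phase φ = -14.0°).

PF = 0.9702 (leading, φ = -14.0°)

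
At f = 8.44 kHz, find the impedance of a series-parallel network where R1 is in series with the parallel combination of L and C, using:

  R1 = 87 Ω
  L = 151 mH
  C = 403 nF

Step 1 — Angular frequency: ω = 2π·f = 2π·8440 = 5.303e+04 rad/s.
Step 2 — Component impedances:
  R1: Z = R = 87 Ω
  L: Z = jωL = j·5.303e+04·0.151 = 0 + j8008 Ω
  C: Z = 1/(jωC) = -j/(ω·C) = 0 - j46.79 Ω
Step 3 — Parallel branch: L || C = 1/(1/L + 1/C) = 0 - j47.07 Ω.
Step 4 — Series with R1: Z_total = R1 + (L || C) = 87 - j47.07 Ω = 98.92∠-28.4° Ω.

Z = 87 - j47.07 Ω = 98.92∠-28.4° Ω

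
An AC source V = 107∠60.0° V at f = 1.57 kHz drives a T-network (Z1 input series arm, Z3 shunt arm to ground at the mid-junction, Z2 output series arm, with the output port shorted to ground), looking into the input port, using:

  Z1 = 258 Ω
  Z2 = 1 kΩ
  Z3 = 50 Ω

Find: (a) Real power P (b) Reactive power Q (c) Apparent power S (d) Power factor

Step 1 — Angular frequency: ω = 2π·f = 2π·1570 = 9865 rad/s.
Step 2 — Component impedances:
  Z1: Z = R = 258 Ω
  Z2: Z = R = 1000 Ω
  Z3: Z = R = 50 Ω
Step 3 — With the output port shorted to ground, the output series arm Z2 runs from the junction to ground; the shunt arm Z3 also runs from the junction to ground. They appear in parallel: Z3 || Z2 = 47.62 Ω.
Step 4 — Series with input arm Z1: Z_in = Z1 + (Z3 || Z2) = 305.6 Ω = 305.6∠0.0° Ω.
Step 5 — Source phasor: V = 107∠60.0° V = 53.5 + j92.66 V.
Step 6 — Current: I = V / Z = 0.1751 + j0.3032 A = 0.3501∠60.0° A.
Step 7 — Complex power: S = V·I* = 37.46 VA.
Step 8 — Real power: P = Re(S) = 37.46 W.
Step 9 — Reactive power: Q = Im(S) = 0 VAR.
Step 10 — Apparent power: |S| = 37.46 VA.
Step 11 — Power factor: PF = P/|S| = 1 (unity).

(a) P = 37.46 W  (b) Q = 0 VAR  (c) S = 37.46 VA  (d) PF = 1 (unity)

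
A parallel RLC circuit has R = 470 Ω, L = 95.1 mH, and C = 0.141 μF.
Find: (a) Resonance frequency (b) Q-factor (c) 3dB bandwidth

Step 1 — Resonance: ω₀ = 1/√(LC) = 1/√(0.0951·1.41e-07) = 8636 rad/s.
Step 2 — f₀ = ω₀/(2π) = 1374 Hz.
Step 3 — Parallel Q: Q = R/(ω₀L) = 470/(8636·0.0951) = 0.5723.
Step 4 — Bandwidth: Δω = ω₀/Q = 1.509e+04 rad/s; BW = Δω/(2π) = 2402 Hz.

(a) f₀ = 1374 Hz  (b) Q = 0.5723  (c) BW = 2402 Hz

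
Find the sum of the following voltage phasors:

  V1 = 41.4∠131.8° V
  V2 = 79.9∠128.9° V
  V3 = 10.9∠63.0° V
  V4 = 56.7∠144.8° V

Step 1 — Convert each phasor to rectangular form:
  V1 = 41.4·(cos(131.8°) + j·sin(131.8°)) = -27.59 + j30.86 V
  V2 = 79.9·(cos(128.9°) + j·sin(128.9°)) = -50.17 + j62.18 V
  V3 = 10.9·(cos(63.0°) + j·sin(63.0°)) = 4.948 + j9.712 V
  V4 = 56.7·(cos(144.8°) + j·sin(144.8°)) = -46.33 + j32.68 V
Step 2 — Sum components: V_total = -119.2 + j135.4 V.
Step 3 — Convert to polar: |V_total| = 180.4 V, ∠V_total = 131.3°.

V_total = 180.4∠131.3° V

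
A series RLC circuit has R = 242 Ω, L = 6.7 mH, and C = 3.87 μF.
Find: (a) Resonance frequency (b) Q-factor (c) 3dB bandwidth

Step 1 — Resonance condition Im(Z)=0 gives ω₀ = 1/√(LC).
Step 2 — ω₀ = 1/√(0.0067·3.87e-06) = 6210 rad/s.
Step 3 — f₀ = ω₀/(2π) = 988.4 Hz.
Step 4 — Series Q: Q = ω₀L/R = 6210·0.0067/242 = 0.1719.
Step 5 — 3dB bandwidth: Δω = ω₀/Q = 3.612e+04 rad/s; BW = Δω/(2π) = 5749 Hz.

(a) f₀ = 988.4 Hz  (b) Q = 0.1719  (c) BW = 5749 Hz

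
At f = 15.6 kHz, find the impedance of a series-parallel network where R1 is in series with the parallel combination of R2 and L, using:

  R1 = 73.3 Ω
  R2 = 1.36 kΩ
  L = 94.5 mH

Step 1 — Angular frequency: ω = 2π·f = 2π·1.56e+04 = 9.802e+04 rad/s.
Step 2 — Component impedances:
  R1: Z = R = 73.3 Ω
  R2: Z = R = 1360 Ω
  L: Z = jωL = j·9.802e+04·0.0945 = 0 + j9263 Ω
Step 3 — Parallel branch: R2 || L = 1/(1/R2 + 1/L) = 1331 + j195.5 Ω.
Step 4 — Series with R1: Z_total = R1 + (R2 || L) = 1405 + j195.5 Ω = 1418∠7.9° Ω.

Z = 1405 + j195.5 Ω = 1418∠7.9° Ω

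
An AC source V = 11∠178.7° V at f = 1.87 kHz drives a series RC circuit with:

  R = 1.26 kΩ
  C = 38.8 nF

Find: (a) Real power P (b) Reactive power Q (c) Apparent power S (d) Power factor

Step 1 — Angular frequency: ω = 2π·f = 2π·1870 = 1.175e+04 rad/s.
Step 2 — Component impedances:
  R: Z = R = 1260 Ω
  C: Z = 1/(jωC) = -j/(ω·C) = 0 - j2194 Ω
Step 3 — Series combination: Z_total = R + C = 1260 - j2194 Ω = 2530∠-60.1° Ω.
Step 4 — Source phasor: V = 11∠178.7° V = -11 + j0.2496 V.
Step 5 — Current: I = V / Z = -0.002251 - j0.00372 A = 0.004348∠-121.2° A.
Step 6 — Complex power: S = V·I* = 0.02382 - j0.04148 VA.
Step 7 — Real power: P = Re(S) = 0.02382 W.
Step 8 — Reactive power: Q = Im(S) = -0.04148 VAR.
Step 9 — Apparent power: |S| = 0.04783 VA.
Step 10 — Power factor: PF = P/|S| = 0.4981 (leading).

(a) P = 0.02382 W  (b) Q = -0.04148 VAR  (c) S = 0.04783 VA  (d) PF = 0.4981 (leading)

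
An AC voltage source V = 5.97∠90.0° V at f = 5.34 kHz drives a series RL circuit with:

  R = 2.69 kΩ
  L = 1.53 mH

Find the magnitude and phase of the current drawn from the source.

Step 1 — Angular frequency: ω = 2π·f = 2π·5340 = 3.355e+04 rad/s.
Step 2 — Component impedances:
  R: Z = R = 2690 Ω
  L: Z = jωL = j·3.355e+04·0.00153 = 0 + j51.33 Ω
Step 3 — Series combination: Z_total = R + L = 2690 + j51.33 Ω = 2690∠1.1° Ω.
Step 4 — Source phasor: V = 5.97∠90.0° V = 0 + j5.97 V.
Step 5 — Ohm's law: I = V / Z_total = (0 + j5.97) / (2690 + j51.33) = 4.234e-05 + j0.002219 A.
Step 6 — Convert to polar: |I| = 0.002219 A, ∠I = 88.9°.

I = 0.002219∠88.9° A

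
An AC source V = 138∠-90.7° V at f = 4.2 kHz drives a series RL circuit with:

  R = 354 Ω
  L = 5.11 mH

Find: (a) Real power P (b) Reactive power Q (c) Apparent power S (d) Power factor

Step 1 — Angular frequency: ω = 2π·f = 2π·4200 = 2.639e+04 rad/s.
Step 2 — Component impedances:
  R: Z = R = 354 Ω
  L: Z = jωL = j·2.639e+04·0.00511 = 0 + j134.8 Ω
Step 3 — Series combination: Z_total = R + L = 354 + j134.8 Ω = 378.8∠20.9° Ω.
Step 4 — Source phasor: V = 138∠-90.7° V = -1.686 - j138 V.
Step 5 — Current: I = V / Z = -0.1338 - j0.3388 A = 0.3643∠-111.6° A.
Step 6 — Complex power: S = V·I* = 46.98 + j17.9 VA.
Step 7 — Real power: P = Re(S) = 46.98 W.
Step 8 — Reactive power: Q = Im(S) = 17.9 VAR.
Step 9 — Apparent power: |S| = 50.27 VA.
Step 10 — Power factor: PF = P/|S| = 0.9345 (lagging).

(a) P = 46.98 W  (b) Q = 17.9 VAR  (c) S = 50.27 VA  (d) PF = 0.9345 (lagging)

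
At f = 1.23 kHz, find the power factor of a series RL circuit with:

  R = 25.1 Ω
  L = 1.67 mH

Step 1 — Angular frequency: ω = 2π·f = 2π·1230 = 7728 rad/s.
Step 2 — Component impedances:
  R: Z = R = 25.1 Ω
  L: Z = jωL = j·7728·0.00167 = 0 + j12.91 Ω
Step 3 — Series combination: Z_total = R + L = 25.1 + j12.91 Ω = 28.22∠27.2° Ω.
Step 4 — Power factor: PF = cos(φ) = Re(Z)/|Z| = 25.1/28.224 = 0.8893.
Step 5 — Type: Im(Z) = 12.91 ⇒ lagging (phase φ = 27.2°).

PF = 0.8893 (lagging, φ = 27.2°)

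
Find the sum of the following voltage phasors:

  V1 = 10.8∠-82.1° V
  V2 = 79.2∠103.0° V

Step 1 — Convert each phasor to rectangular form:
  V1 = 10.8·(cos(-82.1°) + j·sin(-82.1°)) = 1.484 - j10.7 V
  V2 = 79.2·(cos(103.0°) + j·sin(103.0°)) = -17.82 + j77.17 V
Step 2 — Sum components: V_total = -16.33 + j66.47 V.
Step 3 — Convert to polar: |V_total| = 68.45 V, ∠V_total = 103.8°.

V_total = 68.45∠103.8° V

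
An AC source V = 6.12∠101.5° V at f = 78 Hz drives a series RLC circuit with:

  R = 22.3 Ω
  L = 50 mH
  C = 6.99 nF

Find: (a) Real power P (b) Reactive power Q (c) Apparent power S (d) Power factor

Step 1 — Angular frequency: ω = 2π·f = 2π·78 = 490.1 rad/s.
Step 2 — Component impedances:
  R: Z = R = 22.3 Ω
  L: Z = jωL = j·490.1·0.05 = 0 + j24.5 Ω
  C: Z = 1/(jωC) = -j/(ω·C) = 0 - j2.919e+05 Ω
Step 3 — Series combination: Z_total = R + L + C = 22.3 - j2.919e+05 Ω = 2.919e+05∠-90.0° Ω.
Step 4 — Source phasor: V = 6.12∠101.5° V = -1.22 + j5.997 V.
Step 5 — Current: I = V / Z = -2.055e-05 - j4.179e-06 A = 2.097e-05∠-168.5° A.
Step 6 — Complex power: S = V·I* = 9.804e-09 - j0.0001283 VA.
Step 7 — Real power: P = Re(S) = 9.804e-09 W.
Step 8 — Reactive power: Q = Im(S) = -0.0001283 VAR.
Step 9 — Apparent power: |S| = 0.0001283 VA.
Step 10 — Power factor: PF = P/|S| = 7.64e-05 (leading).

(a) P = 9.804e-09 W  (b) Q = -0.0001283 VAR  (c) S = 0.0001283 VA  (d) PF = 7.64e-05 (leading)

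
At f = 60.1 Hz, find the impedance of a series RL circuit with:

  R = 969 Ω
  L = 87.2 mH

Step 1 — Angular frequency: ω = 2π·f = 2π·60.1 = 377.6 rad/s.
Step 2 — Component impedances:
  R: Z = R = 969 Ω
  L: Z = jωL = j·377.6·0.0872 = 0 + j32.93 Ω
Step 3 — Series combination: Z_total = R + L = 969 + j32.93 Ω = 969.6∠1.9° Ω.

Z = 969 + j32.93 Ω = 969.6∠1.9° Ω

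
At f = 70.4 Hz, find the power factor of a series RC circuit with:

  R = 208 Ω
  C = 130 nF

Step 1 — Angular frequency: ω = 2π·f = 2π·70.4 = 442.3 rad/s.
Step 2 — Component impedances:
  R: Z = R = 208 Ω
  C: Z = 1/(jωC) = -j/(ω·C) = 0 - j1.739e+04 Ω
Step 3 — Series combination: Z_total = R + C = 208 - j1.739e+04 Ω = 1.739e+04∠-89.3° Ω.
Step 4 — Power factor: PF = cos(φ) = Re(Z)/|Z| = 208/1.739e+04 = 0.01196.
Step 5 — Type: Im(Z) = -1.739e+04 ⇒ leading (phase φ = -89.3°).

PF = 0.01196 (leading, φ = -89.3°)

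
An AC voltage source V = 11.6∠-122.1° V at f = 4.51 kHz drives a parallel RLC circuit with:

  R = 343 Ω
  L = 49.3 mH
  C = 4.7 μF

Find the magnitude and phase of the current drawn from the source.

Step 1 — Angular frequency: ω = 2π·f = 2π·4510 = 2.834e+04 rad/s.
Step 2 — Component impedances:
  R: Z = R = 343 Ω
  L: Z = jωL = j·2.834e+04·0.0493 = 0 + j1397 Ω
  C: Z = 1/(jωC) = -j/(ω·C) = 0 - j7.508 Ω
Step 3 — Parallel combination: 1/Z_total = 1/R + 1/L + 1/C; Z_total = 0.1661 - j7.545 Ω = 7.547∠-88.7° Ω.
Step 4 — Source phasor: V = 11.6∠-122.1° V = -6.164 - j9.827 V.
Step 5 — Ohm's law: I = V / Z_total = (-6.164 - j9.827) / (0.1661 - j7.545) = 1.284 - j0.8452 A.
Step 6 — Convert to polar: |I| = 1.537 A, ∠I = -33.4°.

I = 1.537∠-33.4° A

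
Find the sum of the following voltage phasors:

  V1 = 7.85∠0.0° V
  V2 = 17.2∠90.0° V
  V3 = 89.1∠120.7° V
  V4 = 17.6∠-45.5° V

Step 1 — Convert each phasor to rectangular form:
  V1 = 7.85·(cos(0.0°) + j·sin(0.0°)) = 7.85 V
  V2 = 17.2·(cos(90.0°) + j·sin(90.0°)) = 0 + j17.2 V
  V3 = 89.1·(cos(120.7°) + j·sin(120.7°)) = -45.49 + j76.61 V
  V4 = 17.6·(cos(-45.5°) + j·sin(-45.5°)) = 12.34 - j12.55 V
Step 2 — Sum components: V_total = -25.3 + j81.26 V.
Step 3 — Convert to polar: |V_total| = 85.11 V, ∠V_total = 107.3°.

V_total = 85.11∠107.3° V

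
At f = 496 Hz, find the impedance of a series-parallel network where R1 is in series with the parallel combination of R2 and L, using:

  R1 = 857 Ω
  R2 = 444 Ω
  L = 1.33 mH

Step 1 — Angular frequency: ω = 2π·f = 2π·496 = 3116 rad/s.
Step 2 — Component impedances:
  R1: Z = R = 857 Ω
  R2: Z = R = 444 Ω
  L: Z = jωL = j·3116·0.00133 = 0 + j4.145 Ω
Step 3 — Parallel branch: R2 || L = 1/(1/R2 + 1/L) = 0.03869 + j4.145 Ω.
Step 4 — Series with R1: Z_total = R1 + (R2 || L) = 857 + j4.145 Ω = 857∠0.3° Ω.

Z = 857 + j4.145 Ω = 857∠0.3° Ω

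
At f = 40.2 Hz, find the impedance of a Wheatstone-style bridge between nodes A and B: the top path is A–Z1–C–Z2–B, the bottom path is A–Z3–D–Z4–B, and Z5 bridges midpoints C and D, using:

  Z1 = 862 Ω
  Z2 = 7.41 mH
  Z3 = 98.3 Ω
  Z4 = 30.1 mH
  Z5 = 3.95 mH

Step 1 — Angular frequency: ω = 2π·f = 2π·40.2 = 252.6 rad/s.
Step 2 — Component impedances:
  Z1: Z = R = 862 Ω
  Z2: Z = jωL = j·252.6·0.00741 = 0 + j1.872 Ω
  Z3: Z = R = 98.3 Ω
  Z4: Z = jωL = j·252.6·0.0301 = 0 + j7.603 Ω
  Z5: Z = jωL = j·252.6·0.00395 = 0 + j0.9977 Ω
Step 3 — Bridge requires nodal analysis (the Z5 bridge couples midpoints C and D, so the two paths cannot be reduced to a simple series/parallel combination). Setting node B to ground and injecting 1 A at node A, the 3-node admittance system at A, C, D solves to V_A = Z_AB = 88.24 + j1.944 Ω = 88.26∠1.3° Ω.

Z = 88.24 + j1.944 Ω = 88.26∠1.3° Ω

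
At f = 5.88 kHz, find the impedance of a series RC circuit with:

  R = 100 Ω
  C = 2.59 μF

Step 1 — Angular frequency: ω = 2π·f = 2π·5880 = 3.695e+04 rad/s.
Step 2 — Component impedances:
  R: Z = R = 100 Ω
  C: Z = 1/(jωC) = -j/(ω·C) = 0 - j10.45 Ω
Step 3 — Series combination: Z_total = R + C = 100 - j10.45 Ω = 100.5∠-6.0° Ω.

Z = 100 - j10.45 Ω = 100.5∠-6.0° Ω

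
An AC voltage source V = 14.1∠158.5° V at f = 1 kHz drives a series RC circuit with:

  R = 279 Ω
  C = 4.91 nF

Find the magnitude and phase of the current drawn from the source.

Step 1 — Angular frequency: ω = 2π·f = 2π·1000 = 6283 rad/s.
Step 2 — Component impedances:
  R: Z = R = 279 Ω
  C: Z = 1/(jωC) = -j/(ω·C) = 0 - j3.241e+04 Ω
Step 3 — Series combination: Z_total = R + C = 279 - j3.241e+04 Ω = 3.242e+04∠-89.5° Ω.
Step 4 — Source phasor: V = 14.1∠158.5° V = -13.12 + j5.168 V.
Step 5 — Ohm's law: I = V / Z_total = (-13.12 + j5.168) / (279 - j3.241e+04) = -0.0001629 - j0.0004033 A.
Step 6 — Convert to polar: |I| = 0.000435 A, ∠I = -112.0°.

I = 0.000435∠-112.0° A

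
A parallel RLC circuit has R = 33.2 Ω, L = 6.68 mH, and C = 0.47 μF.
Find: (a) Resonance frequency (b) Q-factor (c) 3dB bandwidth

Step 1 — Resonance: ω₀ = 1/√(LC) = 1/√(0.00668·4.7e-07) = 1.785e+04 rad/s.
Step 2 — f₀ = ω₀/(2π) = 2840 Hz.
Step 3 — Parallel Q: Q = R/(ω₀L) = 33.2/(1.785e+04·0.00668) = 0.2785.
Step 4 — Bandwidth: Δω = ω₀/Q = 6.409e+04 rad/s; BW = Δω/(2π) = 1.02e+04 Hz.

(a) f₀ = 2840 Hz  (b) Q = 0.2785  (c) BW = 1.02e+04 Hz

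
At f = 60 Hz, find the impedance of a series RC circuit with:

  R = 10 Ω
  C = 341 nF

Step 1 — Angular frequency: ω = 2π·f = 2π·60 = 377 rad/s.
Step 2 — Component impedances:
  R: Z = R = 10 Ω
  C: Z = 1/(jωC) = -j/(ω·C) = 0 - j7779 Ω
Step 3 — Series combination: Z_total = R + C = 10 - j7779 Ω = 7779∠-89.9° Ω.

Z = 10 - j7779 Ω = 7779∠-89.9° Ω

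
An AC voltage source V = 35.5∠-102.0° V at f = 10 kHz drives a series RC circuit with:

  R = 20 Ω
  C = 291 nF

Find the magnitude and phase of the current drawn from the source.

Step 1 — Angular frequency: ω = 2π·f = 2π·1e+04 = 6.283e+04 rad/s.
Step 2 — Component impedances:
  R: Z = R = 20 Ω
  C: Z = 1/(jωC) = -j/(ω·C) = 0 - j54.69 Ω
Step 3 — Series combination: Z_total = R + C = 20 - j54.69 Ω = 58.23∠-69.9° Ω.
Step 4 — Source phasor: V = 35.5∠-102.0° V = -7.381 - j34.72 V.
Step 5 — Ohm's law: I = V / Z_total = (-7.381 - j34.72) / (20 - j54.69) = 0.5165 - j0.3238 A.
Step 6 — Convert to polar: |I| = 0.6096 A, ∠I = -32.1°.

I = 0.6096∠-32.1° A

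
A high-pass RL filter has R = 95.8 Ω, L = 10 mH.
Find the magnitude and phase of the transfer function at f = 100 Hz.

Step 1 — Angular frequency: ω = 2π·100 = 628.3 rad/s.
Step 2 — Transfer function: H(jω) = jωL/(R + jωL).
Step 3 — Numerator jωL = j·6.283; denominator R + jωL = 95.8 + j6.283.
Step 4 — H = 0.004283 + j0.06531.
Step 5 — Magnitude: |H| = 0.06545 (-23.7 dB); phase: φ = 86.2°.

|H| = 0.06545 (-23.7 dB), φ = 86.2°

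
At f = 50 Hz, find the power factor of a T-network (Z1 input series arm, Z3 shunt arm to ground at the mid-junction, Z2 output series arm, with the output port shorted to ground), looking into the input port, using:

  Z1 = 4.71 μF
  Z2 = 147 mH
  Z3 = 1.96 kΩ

Step 1 — Angular frequency: ω = 2π·f = 2π·50 = 314.2 rad/s.
Step 2 — Component impedances:
  Z1: Z = 1/(jωC) = -j/(ω·C) = 0 - j675.8 Ω
  Z2: Z = jωL = j·314.2·0.147 = 0 + j46.18 Ω
  Z3: Z = R = 1960 Ω
Step 3 — With the output port shorted to ground, the output series arm Z2 runs from the junction to ground; the shunt arm Z3 also runs from the junction to ground. They appear in parallel: Z3 || Z2 = 1.088 + j46.16 Ω.
Step 4 — Series with input arm Z1: Z_in = Z1 + (Z3 || Z2) = 1.088 - j629.7 Ω = 629.7∠-89.9° Ω.
Step 5 — Power factor: PF = cos(φ) = Re(Z)/|Z| = 1.0875/629.66 = 0.001727.
Step 6 — Type: Im(Z) = -629.7 ⇒ leading (phase φ = -89.9°).

PF = 0.001727 (leading, φ = -89.9°)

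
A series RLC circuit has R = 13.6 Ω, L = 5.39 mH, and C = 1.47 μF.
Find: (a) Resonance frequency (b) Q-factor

Step 1 — Resonance condition Im(Z)=0 gives ω₀ = 1/√(LC).
Step 2 — ω₀ = 1/√(0.00539·1.47e-06) = 1.123e+04 rad/s.
Step 3 — f₀ = ω₀/(2π) = 1788 Hz.
Step 4 — Series Q: Q = ω₀L/R = 1.123e+04·0.00539/13.6 = 4.452.

(a) f₀ = 1788 Hz  (b) Q = 4.452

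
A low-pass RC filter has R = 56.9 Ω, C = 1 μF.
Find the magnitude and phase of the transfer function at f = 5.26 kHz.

Step 1 — Angular frequency: ω = 2π·5260 = 3.305e+04 rad/s.
Step 2 — Transfer function: H(jω) = 1/(1 + jωRC).
Step 3 — Denominator: 1 + jωRC = 1 + j·3.305e+04·56.9·1e-06 = 1 + j1.881.
Step 4 — H = 0.2204 - j0.4145.
Step 5 — Magnitude: |H| = 0.4695 (-6.6 dB); phase: φ = -62.0°.

|H| = 0.4695 (-6.6 dB), φ = -62.0°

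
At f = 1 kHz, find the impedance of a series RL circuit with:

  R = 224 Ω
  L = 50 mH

Step 1 — Angular frequency: ω = 2π·f = 2π·1000 = 6283 rad/s.
Step 2 — Component impedances:
  R: Z = R = 224 Ω
  L: Z = jωL = j·6283·0.05 = 0 + j314.2 Ω
Step 3 — Series combination: Z_total = R + L = 224 + j314.2 Ω = 385.8∠54.5° Ω.

Z = 224 + j314.2 Ω = 385.8∠54.5° Ω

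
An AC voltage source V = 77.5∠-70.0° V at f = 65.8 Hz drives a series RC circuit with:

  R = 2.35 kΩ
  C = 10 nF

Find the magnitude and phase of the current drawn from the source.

Step 1 — Angular frequency: ω = 2π·f = 2π·65.8 = 413.4 rad/s.
Step 2 — Component impedances:
  R: Z = R = 2350 Ω
  C: Z = 1/(jωC) = -j/(ω·C) = 0 - j2.419e+05 Ω
Step 3 — Series combination: Z_total = R + C = 2350 - j2.419e+05 Ω = 2.419e+05∠-89.4° Ω.
Step 4 — Source phasor: V = 77.5∠-70.0° V = 26.51 - j72.83 V.
Step 5 — Ohm's law: I = V / Z_total = (26.51 - j72.83) / (2350 - j2.419e+05) = 0.0003021 + j0.0001067 A.
Step 6 — Convert to polar: |I| = 0.0003204 A, ∠I = 19.4°.

I = 0.0003204∠19.4° A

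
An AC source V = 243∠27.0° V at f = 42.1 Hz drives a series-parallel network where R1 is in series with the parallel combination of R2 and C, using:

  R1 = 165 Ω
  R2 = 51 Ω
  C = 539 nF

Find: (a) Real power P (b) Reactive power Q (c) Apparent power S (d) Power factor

Step 1 — Angular frequency: ω = 2π·f = 2π·42.1 = 264.5 rad/s.
Step 2 — Component impedances:
  R1: Z = R = 165 Ω
  R2: Z = R = 51 Ω
  C: Z = 1/(jωC) = -j/(ω·C) = 0 - j7014 Ω
Step 3 — Parallel branch: R2 || C = 1/(1/R2 + 1/C) = 51 - j0.3708 Ω.
Step 4 — Series with R1: Z_total = R1 + (R2 || C) = 216 - j0.3708 Ω = 216∠-0.1° Ω.
Step 5 — Source phasor: V = 243∠27.0° V = 216.5 + j110.3 V.
Step 6 — Current: I = V / Z = 1.002 + j0.5125 A = 1.125∠27.1° A.
Step 7 — Complex power: S = V·I* = 273.4 - j0.4693 VA.
Step 8 — Real power: P = Re(S) = 273.4 W.
Step 9 — Reactive power: Q = Im(S) = -0.4693 VAR.
Step 10 — Apparent power: |S| = 273.4 VA.
Step 11 — Power factor: PF = P/|S| = 1 (leading).

(a) P = 273.4 W  (b) Q = -0.4693 VAR  (c) S = 273.4 VA  (d) PF = 1 (leading)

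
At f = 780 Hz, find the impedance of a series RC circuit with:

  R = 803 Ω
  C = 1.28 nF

Step 1 — Angular frequency: ω = 2π·f = 2π·780 = 4901 rad/s.
Step 2 — Component impedances:
  R: Z = R = 803 Ω
  C: Z = 1/(jωC) = -j/(ω·C) = 0 - j1.594e+05 Ω
Step 3 — Series combination: Z_total = R + C = 803 - j1.594e+05 Ω = 1.594e+05∠-89.7° Ω.

Z = 803 - j1.594e+05 Ω = 1.594e+05∠-89.7° Ω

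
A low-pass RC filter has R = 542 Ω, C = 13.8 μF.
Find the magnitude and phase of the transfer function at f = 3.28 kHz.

Step 1 — Angular frequency: ω = 2π·3280 = 2.061e+04 rad/s.
Step 2 — Transfer function: H(jω) = 1/(1 + jωRC).
Step 3 — Denominator: 1 + jωRC = 1 + j·2.061e+04·542·1.38e-05 = 1 + j154.1.
Step 4 — H = 4.208e-05 - j0.006487.
Step 5 — Magnitude: |H| = 0.006487 (-43.8 dB); phase: φ = -89.6°.

|H| = 0.006487 (-43.8 dB), φ = -89.6°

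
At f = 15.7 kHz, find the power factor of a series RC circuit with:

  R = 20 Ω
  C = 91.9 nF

Step 1 — Angular frequency: ω = 2π·f = 2π·1.57e+04 = 9.865e+04 rad/s.
Step 2 — Component impedances:
  R: Z = R = 20 Ω
  C: Z = 1/(jωC) = -j/(ω·C) = 0 - j110.3 Ω
Step 3 — Series combination: Z_total = R + C = 20 - j110.3 Ω = 112.1∠-79.7° Ω.
Step 4 — Power factor: PF = cos(φ) = Re(Z)/|Z| = 20/112.1 = 0.1784.
Step 5 — Type: Im(Z) = -110.3 ⇒ leading (phase φ = -79.7°).

PF = 0.1784 (leading, φ = -79.7°)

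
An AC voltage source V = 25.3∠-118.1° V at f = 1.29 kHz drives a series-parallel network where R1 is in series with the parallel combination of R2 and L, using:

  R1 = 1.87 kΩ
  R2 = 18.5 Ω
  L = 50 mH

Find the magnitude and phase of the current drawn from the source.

Step 1 — Angular frequency: ω = 2π·f = 2π·1290 = 8105 rad/s.
Step 2 — Component impedances:
  R1: Z = R = 1870 Ω
  R2: Z = R = 18.5 Ω
  L: Z = jωL = j·8105·0.05 = 0 + j405.3 Ω
Step 3 — Parallel branch: R2 || L = 1/(1/R2 + 1/L) = 18.46 + j0.8428 Ω.
Step 4 — Series with R1: Z_total = R1 + (R2 || L) = 1888 + j0.8428 Ω = 1888∠0.0° Ω.
Step 5 — Source phasor: V = 25.3∠-118.1° V = -11.92 - j22.32 V.
Step 6 — Ohm's law: I = V / Z_total = (-11.92 - j22.32) / (1888 + j0.8428) = -0.006315 - j0.01182 A.
Step 7 — Convert to polar: |I| = 0.0134 A, ∠I = -118.1°.

I = 0.0134∠-118.1° A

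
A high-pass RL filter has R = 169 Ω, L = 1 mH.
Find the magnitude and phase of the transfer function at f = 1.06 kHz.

Step 1 — Angular frequency: ω = 2π·1060 = 6660 rad/s.
Step 2 — Transfer function: H(jω) = jωL/(R + jωL).
Step 3 — Numerator jωL = j·6.66; denominator R + jωL = 169 + j6.66.
Step 4 — H = 0.001551 + j0.03935.
Step 5 — Magnitude: |H| = 0.03938 (-28.1 dB); phase: φ = 87.7°.

|H| = 0.03938 (-28.1 dB), φ = 87.7°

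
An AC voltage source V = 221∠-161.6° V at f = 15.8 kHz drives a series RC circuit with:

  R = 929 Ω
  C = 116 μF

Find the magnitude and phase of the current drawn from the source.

Step 1 — Angular frequency: ω = 2π·f = 2π·1.58e+04 = 9.927e+04 rad/s.
Step 2 — Component impedances:
  R: Z = R = 929 Ω
  C: Z = 1/(jωC) = -j/(ω·C) = 0 - j0.08684 Ω
Step 3 — Series combination: Z_total = R + C = 929 - j0.08684 Ω = 929∠-0.0° Ω.
Step 4 — Source phasor: V = 221∠-161.6° V = -209.7 - j69.76 V.
Step 5 — Ohm's law: I = V / Z_total = (-209.7 - j69.76) / (929 - j0.08684) = -0.2257 - j0.07511 A.
Step 6 — Convert to polar: |I| = 0.2379 A, ∠I = -161.6°.

I = 0.2379∠-161.6° A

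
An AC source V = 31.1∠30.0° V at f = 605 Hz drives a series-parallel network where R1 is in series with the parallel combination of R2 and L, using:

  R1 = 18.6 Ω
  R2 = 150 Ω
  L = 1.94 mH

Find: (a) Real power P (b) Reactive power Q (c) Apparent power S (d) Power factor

Step 1 — Angular frequency: ω = 2π·f = 2π·605 = 3801 rad/s.
Step 2 — Component impedances:
  R1: Z = R = 18.6 Ω
  R2: Z = R = 150 Ω
  L: Z = jωL = j·3801·0.00194 = 0 + j7.375 Ω
Step 3 — Parallel branch: R2 || L = 1/(1/R2 + 1/L) = 0.3617 + j7.357 Ω.
Step 4 — Series with R1: Z_total = R1 + (R2 || L) = 18.96 + j7.357 Ω = 20.34∠21.2° Ω.
Step 5 — Source phasor: V = 31.1∠30.0° V = 26.93 + j15.55 V.
Step 6 — Current: I = V / Z = 1.511 + j0.2338 A = 1.529∠8.8° A.
Step 7 — Complex power: S = V·I* = 44.33 + j17.2 VA.
Step 8 — Real power: P = Re(S) = 44.33 W.
Step 9 — Reactive power: Q = Im(S) = 17.2 VAR.
Step 10 — Apparent power: |S| = 47.55 VA.
Step 11 — Power factor: PF = P/|S| = 0.9323 (lagging).

(a) P = 44.33 W  (b) Q = 17.2 VAR  (c) S = 47.55 VA  (d) PF = 0.9323 (lagging)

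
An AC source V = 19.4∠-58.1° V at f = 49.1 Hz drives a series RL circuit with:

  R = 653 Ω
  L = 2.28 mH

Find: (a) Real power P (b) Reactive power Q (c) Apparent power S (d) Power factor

Step 1 — Angular frequency: ω = 2π·f = 2π·49.1 = 308.5 rad/s.
Step 2 — Component impedances:
  R: Z = R = 653 Ω
  L: Z = jωL = j·308.5·0.00228 = 0 + j0.7034 Ω
Step 3 — Series combination: Z_total = R + L = 653 + j0.7034 Ω = 653∠0.1° Ω.
Step 4 — Source phasor: V = 19.4∠-58.1° V = 10.25 - j16.47 V.
Step 5 — Current: I = V / Z = 0.01567 - j0.02524 A = 0.02971∠-58.2° A.
Step 6 — Complex power: S = V·I* = 0.5764 + j0.0006208 VA.
Step 7 — Real power: P = Re(S) = 0.5764 W.
Step 8 — Reactive power: Q = Im(S) = 0.0006208 VAR.
Step 9 — Apparent power: |S| = 0.5764 VA.
Step 10 — Power factor: PF = P/|S| = 1 (lagging).

(a) P = 0.5764 W  (b) Q = 0.0006208 VAR  (c) S = 0.5764 VA  (d) PF = 1 (lagging)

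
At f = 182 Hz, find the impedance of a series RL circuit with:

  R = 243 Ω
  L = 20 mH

Step 1 — Angular frequency: ω = 2π·f = 2π·182 = 1144 rad/s.
Step 2 — Component impedances:
  R: Z = R = 243 Ω
  L: Z = jωL = j·1144·0.02 = 0 + j22.87 Ω
Step 3 — Series combination: Z_total = R + L = 243 + j22.87 Ω = 244.1∠5.4° Ω.

Z = 243 + j22.87 Ω = 244.1∠5.4° Ω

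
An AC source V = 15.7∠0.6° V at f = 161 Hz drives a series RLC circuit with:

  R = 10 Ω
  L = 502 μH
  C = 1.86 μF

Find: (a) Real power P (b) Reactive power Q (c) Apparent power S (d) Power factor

Step 1 — Angular frequency: ω = 2π·f = 2π·161 = 1012 rad/s.
Step 2 — Component impedances:
  R: Z = R = 10 Ω
  L: Z = jωL = j·1012·0.000502 = 0 + j0.5078 Ω
  C: Z = 1/(jωC) = -j/(ω·C) = 0 - j531.5 Ω
Step 3 — Series combination: Z_total = R + L + C = 10 - j531 Ω = 531.1∠-88.9° Ω.
Step 4 — Source phasor: V = 15.7∠0.6° V = 15.7 + j0.1644 V.
Step 5 — Current: I = V / Z = 0.0002471 + j0.02956 A = 0.02956∠89.5° A.
Step 6 — Complex power: S = V·I* = 0.00874 - j0.4641 VA.
Step 7 — Real power: P = Re(S) = 0.00874 W.
Step 8 — Reactive power: Q = Im(S) = -0.4641 VAR.
Step 9 — Apparent power: |S| = 0.4641 VA.
Step 10 — Power factor: PF = P/|S| = 0.01883 (leading).

(a) P = 0.00874 W  (b) Q = -0.4641 VAR  (c) S = 0.4641 VA  (d) PF = 0.01883 (leading)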